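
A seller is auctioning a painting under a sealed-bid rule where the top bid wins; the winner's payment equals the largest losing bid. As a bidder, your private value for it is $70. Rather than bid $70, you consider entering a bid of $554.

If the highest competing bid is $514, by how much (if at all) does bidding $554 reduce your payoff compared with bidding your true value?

$444

Bidding your value $70: you lose (since $70 < $514). Payoff $0.
Bidding $554: you win and pay $514. Payoff $70 − $514 = −$444.
The competing bid $514 lies between your value and your inflated bid, so overbidding wins an item priced above your value.
Loss from deviating = $0 − (−$444) = $444.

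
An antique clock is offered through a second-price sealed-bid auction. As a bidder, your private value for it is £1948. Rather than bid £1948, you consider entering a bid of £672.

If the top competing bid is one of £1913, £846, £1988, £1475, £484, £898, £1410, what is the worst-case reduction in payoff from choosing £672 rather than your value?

£1102

£1913: truthful gives £35, deviation gives £0 → loss £35.
£846: truthful gives £1102, deviation gives £0 → loss £1102.
£1988: same outcome either way → loss £0.
£1475: truthful gives £473, deviation gives £0 → loss £473.
£484: same outcome either way → loss £0.
£898: truthful gives £1050, deviation gives £0 → loss £1050.
£1410: truthful gives £538, deviation gives £0 → loss £538.
Maximum loss: £1102.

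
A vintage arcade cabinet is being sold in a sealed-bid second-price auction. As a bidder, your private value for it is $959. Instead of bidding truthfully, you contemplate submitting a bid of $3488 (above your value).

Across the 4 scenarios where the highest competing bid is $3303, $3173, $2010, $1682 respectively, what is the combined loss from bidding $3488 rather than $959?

The deviation costs you only when the competing bid falls strictly between $959 and $3488; elsewhere both bids give the same outcome.
$3303: truthful payoff $0, deviation payoff −$2344 → loss $2344.
$3173: truthful payoff $0, deviation payoff −$2214 → loss $2214.
$2010: truthful payoff $0, deviation payoff −$1051 → loss $1051.
$1682: truthful payoff $0, deviation payoff −$723 → loss $723.
Total loss = $2344 + $2214 + $1051 + $723 = $6332.

$6332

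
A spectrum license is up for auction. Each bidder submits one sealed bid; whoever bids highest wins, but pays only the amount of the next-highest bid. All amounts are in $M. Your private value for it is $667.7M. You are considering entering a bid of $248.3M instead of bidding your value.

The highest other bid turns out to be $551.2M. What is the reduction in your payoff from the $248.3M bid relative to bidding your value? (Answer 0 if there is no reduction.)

$116.5M

Bidding your value $667.7M: you win (since $667.7M > $551.2M) and pay $551.2M. Payoff $116.5M.
Bidding $248.3M: you lose. Payoff $0M.
The competing bid $551.2M lies between your shaded bid and your value, so underbidding forfeits an item you could have won at a profitable price.
Loss from deviating = $116.5M − ($0M) = $116.5M.
Because the price is fixed by the runner-up's bid, deviating from your value can only change a good outcome into a bad one — never the reverse.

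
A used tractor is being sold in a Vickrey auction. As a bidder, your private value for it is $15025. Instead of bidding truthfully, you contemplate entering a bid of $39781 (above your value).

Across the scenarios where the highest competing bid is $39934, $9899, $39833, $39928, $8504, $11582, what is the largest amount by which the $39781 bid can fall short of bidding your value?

$39934: same outcome either way → loss $0.
$9899: same outcome either way → loss $0.
$39833: same outcome either way → loss $0.
$39928: same outcome either way → loss $0.
$8504: same outcome either way → loss $0.
$11582: same outcome either way → loss $0.
Maximum loss: $0.

$0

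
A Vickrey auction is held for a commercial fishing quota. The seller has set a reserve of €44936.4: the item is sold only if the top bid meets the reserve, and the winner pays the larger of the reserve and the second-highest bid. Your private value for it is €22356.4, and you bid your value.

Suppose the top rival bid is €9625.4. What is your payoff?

€0

Your bid €22356.4 is the highest bid but falls below the reserve €44936.4, so the item goes unsold. Payoff €0.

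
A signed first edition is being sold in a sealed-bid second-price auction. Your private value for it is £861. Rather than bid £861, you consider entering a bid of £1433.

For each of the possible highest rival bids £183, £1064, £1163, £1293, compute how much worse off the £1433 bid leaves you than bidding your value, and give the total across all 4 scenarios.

The deviation costs you only when the competing bid falls strictly between £861 and £1433; elsewhere both bids give the same outcome.
£183: outcomes coincide → loss £0.
£1064: truthful payoff £0, deviation payoff −£203 → loss £203.
£1163: truthful payoff £0, deviation payoff −£302 → loss £302.
£1293: truthful payoff £0, deviation payoff −£432 → loss £432.
Total loss = £203 + £302 + £432 = £937.
Truthful bidding weakly dominates here: raising your bid can only win items priced above your value, and lowering it can only forfeit items priced below.

£937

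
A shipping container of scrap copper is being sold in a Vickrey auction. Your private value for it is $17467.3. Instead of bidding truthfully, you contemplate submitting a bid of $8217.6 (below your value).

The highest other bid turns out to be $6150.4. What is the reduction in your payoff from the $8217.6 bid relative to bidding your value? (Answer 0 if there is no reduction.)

$0

Bidding your value $17467.3: you win (since $17467.3 > $6150.4) and pay $6150.4. Payoff $11316.9.
Bidding $8217.6: you win and pay $6150.4. Payoff $17467.3 − $6150.4 = $11316.9.
Difference = $11316.9 − $11316.9 = $0; both bids lead to the same outcome because the competing bid is below both your value and your alternative bid.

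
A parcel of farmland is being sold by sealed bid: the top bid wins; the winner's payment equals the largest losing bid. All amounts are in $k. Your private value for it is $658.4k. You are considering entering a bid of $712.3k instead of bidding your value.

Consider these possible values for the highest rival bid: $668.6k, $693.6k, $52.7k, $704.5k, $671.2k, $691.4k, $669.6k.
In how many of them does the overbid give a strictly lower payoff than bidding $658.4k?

The deviation hurts exactly when the highest competing bid lies strictly between $658.4k and $712.3k — overbidding then wins at a price above your value.
$668.6k: inside the interval → strictly worse (loss $10.2k).
$693.6k: inside the interval → strictly worse (loss $35.2k).
$52.7k: below both → same outcome either way.
$704.5k: inside the interval → strictly worse (loss $46.1k).
$671.2k: inside the interval → strictly worse (loss $12.8k).
$691.4k: inside the interval → strictly worse (loss $33k).
$669.6k: inside the interval → strictly worse (loss $11.2k).
Count: 6.

6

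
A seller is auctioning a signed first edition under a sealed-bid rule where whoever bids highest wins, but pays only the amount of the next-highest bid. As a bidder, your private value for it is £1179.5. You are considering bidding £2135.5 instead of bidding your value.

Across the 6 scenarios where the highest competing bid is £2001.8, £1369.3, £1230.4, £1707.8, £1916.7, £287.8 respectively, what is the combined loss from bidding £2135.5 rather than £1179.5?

The deviation costs you only when the competing bid falls strictly between £1179.5 and £2135.5; elsewhere both bids give the same outcome.
£2001.8: truthful payoff £0, deviation payoff −£822.3 → loss £822.3.
£1369.3: truthful payoff £0, deviation payoff −£189.8 → loss £189.8.
£1230.4: truthful payoff £0, deviation payoff −£50.9 → loss £50.9.
£1707.8: truthful payoff £0, deviation payoff −£528.3 → loss £528.3.
£1916.7: truthful payoff £0, deviation payoff −£737.2 → loss £737.2.
£287.8: outcomes coincide → loss £0.
Total loss = £822.3 + £189.8 + £50.9 + £528.3 + £737.2 = £2328.5.
Because the price is fixed by the runner-up's bid, deviating from your value can only change a good outcome into a bad one — never the reverse.

£2328.5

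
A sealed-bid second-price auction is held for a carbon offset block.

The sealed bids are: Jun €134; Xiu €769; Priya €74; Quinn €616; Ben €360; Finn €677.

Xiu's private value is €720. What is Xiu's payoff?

Highest bid: Xiu at €769, so Xiu wins.
Second-highest bid: Finn at €677 — that is the price the winner pays.
Xiu's payoff = value − price = €720 − €677 = €43.

€43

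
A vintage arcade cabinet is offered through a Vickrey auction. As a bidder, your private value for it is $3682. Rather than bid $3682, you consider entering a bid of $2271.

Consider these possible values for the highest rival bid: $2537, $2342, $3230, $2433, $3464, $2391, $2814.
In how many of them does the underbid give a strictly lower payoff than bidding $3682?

The deviation hurts exactly when the highest competing bid lies strictly between $2271 and $3682 — underbidding then forfeits a profitable win.
$2537: inside the interval → strictly worse (loss $1145).
$2342: inside the interval → strictly worse (loss $1340).
$3230: inside the interval → strictly worse (loss $452).
$2433: inside the interval → strictly worse (loss $1249).
$3464: inside the interval → strictly worse (loss $218).
$2391: inside the interval → strictly worse (loss $1291).
$2814: inside the interval → strictly worse (loss $868).
Count: 7.

7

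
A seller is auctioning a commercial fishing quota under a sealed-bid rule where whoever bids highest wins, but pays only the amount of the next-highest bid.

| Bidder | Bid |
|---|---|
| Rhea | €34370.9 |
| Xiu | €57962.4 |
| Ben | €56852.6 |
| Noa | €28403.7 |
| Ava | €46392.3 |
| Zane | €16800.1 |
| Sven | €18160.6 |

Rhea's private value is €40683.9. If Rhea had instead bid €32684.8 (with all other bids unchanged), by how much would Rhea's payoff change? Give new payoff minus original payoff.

€0

The highest bid among the other bidders is €57962.4; Rhea's bid doesn't change that.
Original bid €34370.9: Rhea is not highest (top rival bid is €57962.4); payoff €0.
Alternative bid €32684.8: Rhea is not highest (top rival bid is €57962.4); payoff €0.
Change in payoff = €0 − (€0) = €0.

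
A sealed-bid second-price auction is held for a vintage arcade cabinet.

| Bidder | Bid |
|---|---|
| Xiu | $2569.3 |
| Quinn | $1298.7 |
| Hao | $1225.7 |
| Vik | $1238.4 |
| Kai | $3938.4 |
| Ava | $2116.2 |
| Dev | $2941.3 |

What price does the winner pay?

Highest bid: Kai at $3938.4, so Kai wins.
Second-highest bid: Dev at $2941.3 — that is the price the winner pays.

$2941.3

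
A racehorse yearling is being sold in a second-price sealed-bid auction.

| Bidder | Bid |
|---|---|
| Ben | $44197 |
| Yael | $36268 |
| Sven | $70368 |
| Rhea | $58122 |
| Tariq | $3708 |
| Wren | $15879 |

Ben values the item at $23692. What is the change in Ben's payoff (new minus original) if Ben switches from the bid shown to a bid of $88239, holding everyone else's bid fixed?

The highest bid among the other bidders is $70368; Ben's bid doesn't change that.
Original bid $44197: Ben is not highest (top rival bid is $70368); payoff $0.
Alternative bid $88239: Ben is highest, pays the top rival bid $70368; payoff $23692 − $70368 = −$46676.
Change in payoff = −$46676 − ($0) = −$46676.

−$46676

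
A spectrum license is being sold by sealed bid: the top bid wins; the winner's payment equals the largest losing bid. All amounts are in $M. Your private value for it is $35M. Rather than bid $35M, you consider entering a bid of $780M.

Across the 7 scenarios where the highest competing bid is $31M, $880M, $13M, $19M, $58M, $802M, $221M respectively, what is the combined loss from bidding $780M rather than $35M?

The deviation costs you only when the competing bid falls strictly between $35M and $780M; elsewhere both bids give the same outcome.
$31M: outcomes coincide → loss $0M.
$880M: outcomes coincide → loss $0M.
$13M: outcomes coincide → loss $0M.
$19M: outcomes coincide → loss $0M.
$58M: truthful payoff $0M, deviation payoff −$23M → loss $23M.
$802M: outcomes coincide → loss $0M.
$221M: truthful payoff $0M, deviation payoff −$186M → loss $186M.
Total loss = $23M + $186M = $209M.

$209M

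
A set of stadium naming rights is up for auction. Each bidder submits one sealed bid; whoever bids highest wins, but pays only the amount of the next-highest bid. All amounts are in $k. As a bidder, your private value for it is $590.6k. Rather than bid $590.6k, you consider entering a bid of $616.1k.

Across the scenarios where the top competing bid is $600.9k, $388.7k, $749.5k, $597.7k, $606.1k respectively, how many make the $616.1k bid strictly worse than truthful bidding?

The deviation hurts exactly when the highest competing bid lies strictly between $590.6k and $616.1k — overbidding then wins at a price above your value.
$600.9k: inside the interval → strictly worse (loss $10.3k).
$388.7k: below both → same outcome either way.
$749.5k: above both → same outcome either way.
$597.7k: inside the interval → strictly worse (loss $7.1k).
$606.1k: inside the interval → strictly worse (loss $15.5k).
Count: 3.

3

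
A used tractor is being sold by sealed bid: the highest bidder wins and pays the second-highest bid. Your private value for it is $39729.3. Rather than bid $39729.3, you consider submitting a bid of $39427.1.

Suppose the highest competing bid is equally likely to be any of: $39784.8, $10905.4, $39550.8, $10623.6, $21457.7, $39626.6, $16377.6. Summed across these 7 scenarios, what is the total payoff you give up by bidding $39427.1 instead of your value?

The deviation costs you only when the competing bid falls strictly between $39427.1 and $39729.3; elsewhere both bids give the same outcome.
$39784.8: outcomes coincide → loss $0.
$10905.4: outcomes coincide → loss $0.
$39550.8: truthful payoff $178.5, deviation payoff $0 → loss $178.5.
$10623.6: outcomes coincide → loss $0.
$21457.7: outcomes coincide → loss $0.
$39626.6: truthful payoff $102.7, deviation payoff $0 → loss $102.7.
$16377.6: outcomes coincide → loss $0.
Total loss = $178.5 + $102.7 = $281.2.

$281.2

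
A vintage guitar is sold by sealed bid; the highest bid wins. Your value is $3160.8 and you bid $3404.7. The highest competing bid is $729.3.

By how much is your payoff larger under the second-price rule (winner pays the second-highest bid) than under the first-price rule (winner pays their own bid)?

$2675.4

You have the highest bid, so you win under either rule.
Second-price: pay $729.3 → payoff $2431.5.
First-price: pay your own bid $3404.7 → payoff −$243.9.
Difference = $2431.5 − (−$243.9) = $2675.4.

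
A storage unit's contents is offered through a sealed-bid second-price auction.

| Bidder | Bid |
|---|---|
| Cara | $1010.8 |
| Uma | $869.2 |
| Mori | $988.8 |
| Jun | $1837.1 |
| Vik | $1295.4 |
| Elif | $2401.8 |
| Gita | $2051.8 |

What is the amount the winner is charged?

Highest bid: Elif at $2401.8, so Elif wins.
Second-highest bid: Gita at $2051.8 — that is the price the winner pays.

$2051.8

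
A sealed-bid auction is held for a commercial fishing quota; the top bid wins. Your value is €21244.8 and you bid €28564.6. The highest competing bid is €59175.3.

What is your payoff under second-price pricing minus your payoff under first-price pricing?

€0

Your bid €28564.6 is below €59175.3, so you lose under either rule.
Payoff is €0 in both cases; difference = €0.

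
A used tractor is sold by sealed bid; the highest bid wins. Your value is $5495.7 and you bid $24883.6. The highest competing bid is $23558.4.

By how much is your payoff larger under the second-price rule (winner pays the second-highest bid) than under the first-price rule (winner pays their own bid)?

$1325.2

You have the highest bid, so you win under either rule.
Second-price: pay $23558.4 → payoff −$18062.7.
First-price: pay your own bid $24883.6 → payoff −$19387.9.
Difference = −$18062.7 − (−$19387.9) = $1325.2.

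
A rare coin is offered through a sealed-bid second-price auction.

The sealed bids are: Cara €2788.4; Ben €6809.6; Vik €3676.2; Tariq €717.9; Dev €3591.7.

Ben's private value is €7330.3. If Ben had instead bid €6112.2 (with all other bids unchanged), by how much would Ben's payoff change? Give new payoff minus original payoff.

The highest bid among the other bidders is €3676.2; Ben's bid doesn't change that.
Original bid €6809.6: Ben is highest, pays the top rival bid €3676.2; payoff €7330.3 − €3676.2 = €3654.1.
Alternative bid €6112.2: Ben is highest, pays the top rival bid €3676.2; payoff €7330.3 − €3676.2 = €3654.1.
Change in payoff = €3654.1 − (€3654.1) = €0.

€0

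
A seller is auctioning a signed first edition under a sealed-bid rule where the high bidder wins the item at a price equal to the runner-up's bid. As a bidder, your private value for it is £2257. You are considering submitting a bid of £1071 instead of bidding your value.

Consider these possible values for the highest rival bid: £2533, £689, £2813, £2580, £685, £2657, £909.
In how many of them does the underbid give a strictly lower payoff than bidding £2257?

The deviation hurts exactly when the highest competing bid lies strictly between £1071 and £2257 — underbidding then forfeits a profitable win.
£2533: above both → same outcome either way.
£689: below both → same outcome either way.
£2813: above both → same outcome either way.
£2580: above both → same outcome either way.
£685: below both → same outcome either way.
£2657: above both → same outcome either way.
£909: below both → same outcome either way.
Count: 0.

0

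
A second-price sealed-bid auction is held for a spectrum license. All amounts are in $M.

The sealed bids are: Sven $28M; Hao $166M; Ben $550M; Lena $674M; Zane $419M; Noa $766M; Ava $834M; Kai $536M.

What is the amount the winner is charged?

Highest bid: Ava at $834M, so Ava wins.
Second-highest bid: Noa at $766M — that is the price the winner pays.

$766M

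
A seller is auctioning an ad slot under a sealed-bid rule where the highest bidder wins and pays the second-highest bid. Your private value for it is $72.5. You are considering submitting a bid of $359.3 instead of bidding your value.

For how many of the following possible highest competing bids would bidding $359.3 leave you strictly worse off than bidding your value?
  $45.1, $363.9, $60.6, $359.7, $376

The deviation hurts exactly when the highest competing bid lies strictly between $72.5 and $359.3 — overbidding then wins at a price above your value.
$45.1: below both → same outcome either way.
$363.9: above both → same outcome either way.
$60.6: below both → same outcome either way.
$359.7: above both → same outcome either way.
$376: above both → same outcome either way.
Count: 0.

0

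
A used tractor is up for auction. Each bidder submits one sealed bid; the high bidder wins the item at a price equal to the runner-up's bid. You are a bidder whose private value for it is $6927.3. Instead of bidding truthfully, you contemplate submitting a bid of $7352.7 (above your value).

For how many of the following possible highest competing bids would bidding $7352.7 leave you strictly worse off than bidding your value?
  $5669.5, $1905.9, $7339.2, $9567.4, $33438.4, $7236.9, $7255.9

The deviation hurts exactly when the highest competing bid lies strictly between $6927.3 and $7352.7 — overbidding then wins at a price above your value.
$5669.5: below both → same outcome either way.
$1905.9: below both → same outcome either way.
$7339.2: inside the interval → strictly worse (loss $411.9).
$9567.4: above both → same outcome either way.
$33438.4: above both → same outcome either way.
$7236.9: inside the interval → strictly worse (loss $309.6).
$7255.9: inside the interval → strictly worse (loss $328.6).
Count: 3.

3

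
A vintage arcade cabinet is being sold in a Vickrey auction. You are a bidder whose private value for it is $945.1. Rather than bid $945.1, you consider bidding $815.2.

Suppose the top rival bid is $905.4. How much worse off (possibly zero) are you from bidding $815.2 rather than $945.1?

$39.7

Bidding your value $945.1: you win (since $945.1 > $905.4) and pay $905.4. Payoff $39.7.
Bidding $815.2: you lose. Payoff $0.
The competing bid $905.4 lies between your shaded bid and your value, so underbidding forfeits an item you could have won at a profitable price.
Loss from deviating = $39.7 − ($0) = $39.7.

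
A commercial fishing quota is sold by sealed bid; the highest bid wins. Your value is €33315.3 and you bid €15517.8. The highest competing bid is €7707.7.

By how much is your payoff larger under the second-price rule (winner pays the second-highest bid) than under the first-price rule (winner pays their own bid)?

You have the highest bid, so you win under either rule.
Second-price: pay €7707.7 → payoff €25607.6.
First-price: pay your own bid €15517.8 → payoff €17797.5.
Difference = €25607.6 − (€17797.5) = €7810.1.

€7810.1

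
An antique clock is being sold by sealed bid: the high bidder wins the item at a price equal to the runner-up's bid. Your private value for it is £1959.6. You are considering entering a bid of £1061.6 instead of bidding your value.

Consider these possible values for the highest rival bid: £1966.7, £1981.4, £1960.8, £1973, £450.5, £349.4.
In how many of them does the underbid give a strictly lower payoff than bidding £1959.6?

The deviation hurts exactly when the highest competing bid lies strictly between £1061.6 and £1959.6 — underbidding then forfeits a profitable win.
£1966.7: above both → same outcome either way.
£1981.4: above both → same outcome either way.
£1960.8: above both → same outcome either way.
£1973: above both → same outcome either way.
£450.5: below both → same outcome either way.
£349.4: below both → same outcome either way.
Count: 0.

0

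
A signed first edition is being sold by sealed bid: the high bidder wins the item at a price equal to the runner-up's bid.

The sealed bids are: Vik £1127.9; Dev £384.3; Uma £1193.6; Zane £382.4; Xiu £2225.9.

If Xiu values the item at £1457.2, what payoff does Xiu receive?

Highest bid: Xiu at £2225.9, so Xiu wins.
Second-highest bid: Uma at £1193.6 — that is the price the winner pays.
Xiu's payoff = value − price = £1457.2 − £1193.6 = £263.6.

£263.6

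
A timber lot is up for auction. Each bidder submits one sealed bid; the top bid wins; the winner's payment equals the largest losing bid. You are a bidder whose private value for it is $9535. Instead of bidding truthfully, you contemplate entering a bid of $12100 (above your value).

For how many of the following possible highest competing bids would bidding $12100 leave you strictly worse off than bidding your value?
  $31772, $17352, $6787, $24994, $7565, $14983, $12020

The deviation hurts exactly when the highest competing bid lies strictly between $9535 and $12100 — overbidding then wins at a price above your value.
$31772: above both → same outcome either way.
$17352: above both → same outcome either way.
$6787: below both → same outcome either way.
$24994: above both → same outcome either way.
$7565: below both → same outcome either way.
$14983: above both → same outcome either way.
$12020: inside the interval → strictly worse (loss $2485).
Count: 1.

1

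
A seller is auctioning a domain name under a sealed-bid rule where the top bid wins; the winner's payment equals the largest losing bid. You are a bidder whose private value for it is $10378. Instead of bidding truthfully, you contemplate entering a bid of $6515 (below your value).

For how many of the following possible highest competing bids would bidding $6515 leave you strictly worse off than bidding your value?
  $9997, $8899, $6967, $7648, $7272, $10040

The deviation hurts exactly when the highest competing bid lies strictly between $6515 and $10378 — underbidding then forfeits a profitable win.
$9997: inside the interval → strictly worse (loss $381).
$8899: inside the interval → strictly worse (loss $1479).
$6967: inside the interval → strictly worse (loss $3411).
$7648: inside the interval → strictly worse (loss $2730).
$7272: inside the interval → strictly worse (loss $3106).
$10040: inside the interval → strictly worse (loss $338).
Count: 6.

6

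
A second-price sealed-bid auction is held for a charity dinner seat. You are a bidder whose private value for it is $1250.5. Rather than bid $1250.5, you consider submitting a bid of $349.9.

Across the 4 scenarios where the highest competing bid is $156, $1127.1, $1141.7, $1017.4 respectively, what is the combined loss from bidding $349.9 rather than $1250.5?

$465.3

The deviation costs you only when the competing bid falls strictly between $349.9 and $1250.5; elsewhere both bids give the same outcome.
$156: outcomes coincide → loss $0.
$1127.1: truthful payoff $123.4, deviation payoff $0 → loss $123.4.
$1141.7: truthful payoff $108.8, deviation payoff $0 → loss $108.8.
$1017.4: truthful payoff $233.1, deviation payoff $0 → loss $233.1.
Total loss = $123.4 + $108.8 + $233.1 = $465.3.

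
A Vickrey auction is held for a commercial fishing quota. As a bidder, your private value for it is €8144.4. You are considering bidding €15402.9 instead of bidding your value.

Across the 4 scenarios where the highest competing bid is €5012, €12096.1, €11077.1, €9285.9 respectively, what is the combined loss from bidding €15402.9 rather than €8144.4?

€8025.9

The deviation costs you only when the competing bid falls strictly between €8144.4 and €15402.9; elsewhere both bids give the same outcome.
€5012: outcomes coincide → loss €0.
€12096.1: truthful payoff €0, deviation payoff −€3951.7 → loss €3951.7.
€11077.1: truthful payoff €0, deviation payoff −€2932.7 → loss €2932.7.
€9285.9: truthful payoff €0, deviation payoff −€1141.5 → loss €1141.5.
Total loss = €3951.7 + €2932.7 + €1141.5 = €8025.9.
In a second-price auction your bid sets only whether you win, not what you pay, so bidding your true value is weakly dominant.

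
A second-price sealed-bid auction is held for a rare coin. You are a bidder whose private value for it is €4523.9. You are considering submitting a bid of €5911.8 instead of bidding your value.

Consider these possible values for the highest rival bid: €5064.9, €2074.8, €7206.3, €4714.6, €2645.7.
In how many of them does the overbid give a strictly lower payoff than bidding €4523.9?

2

The deviation hurts exactly when the highest competing bid lies strictly between €4523.9 and €5911.8 — overbidding then wins at a price above your value.
€5064.9: inside the interval → strictly worse (loss €541).
€2074.8: below both → same outcome either way.
€7206.3: above both → same outcome either way.
€4714.6: inside the interval → strictly worse (loss €190.7).
€2645.7: below both → same outcome either way.
Count: 2.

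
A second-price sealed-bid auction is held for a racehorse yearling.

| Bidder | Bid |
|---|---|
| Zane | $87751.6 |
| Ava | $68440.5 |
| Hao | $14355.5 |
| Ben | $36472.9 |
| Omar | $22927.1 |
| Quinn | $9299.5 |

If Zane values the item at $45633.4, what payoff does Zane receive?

Highest bid: Zane at $87751.6, so Zane wins.
Second-highest bid: Ava at $68440.5 — that is the price the winner pays.
Zane's payoff = value − price = $45633.4 − $68440.5 = −$22807.1.

−$22807.1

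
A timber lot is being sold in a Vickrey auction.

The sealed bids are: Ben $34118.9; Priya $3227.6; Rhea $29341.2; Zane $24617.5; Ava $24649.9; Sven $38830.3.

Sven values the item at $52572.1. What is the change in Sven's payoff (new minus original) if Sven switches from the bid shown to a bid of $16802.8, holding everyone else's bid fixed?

The highest bid among the other bidders is $34118.9; Sven's bid doesn't change that.
Original bid $38830.3: Sven is highest, pays the top rival bid $34118.9; payoff $52572.1 − $34118.9 = $18453.2.
Alternative bid $16802.8: Sven is not highest (top rival bid is $34118.9); payoff $0.
Change in payoff = $0 − ($18453.2) = −$18453.2.

−$18453.2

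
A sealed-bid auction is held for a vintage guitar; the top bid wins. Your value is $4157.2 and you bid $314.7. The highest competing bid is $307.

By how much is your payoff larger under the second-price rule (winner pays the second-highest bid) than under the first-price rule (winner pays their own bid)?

$7.7

You have the highest bid, so you win under either rule.
Second-price: pay $307 → payoff $3850.2.
First-price: pay your own bid $314.7 → payoff $3842.5.
Difference = $3850.2 − ($3842.5) = $7.7.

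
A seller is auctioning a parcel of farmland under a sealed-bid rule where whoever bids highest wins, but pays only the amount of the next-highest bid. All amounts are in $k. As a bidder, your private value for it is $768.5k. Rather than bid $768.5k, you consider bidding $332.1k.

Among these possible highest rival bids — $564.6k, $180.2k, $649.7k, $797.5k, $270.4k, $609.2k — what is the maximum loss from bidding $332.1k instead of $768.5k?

$564.6k: truthful gives $203.9k, deviation gives $0k → loss $203.9k.
$180.2k: same outcome either way → loss $0k.
$649.7k: truthful gives $118.8k, deviation gives $0k → loss $118.8k.
$797.5k: same outcome either way → loss $0k.
$270.4k: same outcome either way → loss $0k.
$609.2k: truthful gives $159.3k, deviation gives $0k → loss $159.3k.
Maximum loss: $203.9k.

$203.9k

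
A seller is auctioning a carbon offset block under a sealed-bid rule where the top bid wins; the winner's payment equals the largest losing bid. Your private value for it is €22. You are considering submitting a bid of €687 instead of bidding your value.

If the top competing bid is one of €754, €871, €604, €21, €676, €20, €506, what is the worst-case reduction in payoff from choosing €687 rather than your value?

€754: same outcome either way → loss €0.
€871: same outcome either way → loss €0.
€604: truthful gives €0, deviation gives −€582 → loss €582.
€21: same outcome either way → loss €0.
€676: truthful gives €0, deviation gives −€654 → loss €654.
€20: same outcome either way → loss €0.
€506: truthful gives €0, deviation gives −€484 → loss €484.
Maximum loss: €654.

€654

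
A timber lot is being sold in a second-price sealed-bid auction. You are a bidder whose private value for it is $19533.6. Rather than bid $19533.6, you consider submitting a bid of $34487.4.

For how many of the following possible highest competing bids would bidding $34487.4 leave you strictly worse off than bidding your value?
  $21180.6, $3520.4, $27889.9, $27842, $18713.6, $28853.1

4

The deviation hurts exactly when the highest competing bid lies strictly between $19533.6 and $34487.4 — overbidding then wins at a price above your value.
$21180.6: inside the interval → strictly worse (loss $1647).
$3520.4: below both → same outcome either way.
$27889.9: inside the interval → strictly worse (loss $8356.3).
$27842: inside the interval → strictly worse (loss $8308.4).
$18713.6: below both → same outcome either way.
$28853.1: inside the interval → strictly worse (loss $9319.5).
Count: 4.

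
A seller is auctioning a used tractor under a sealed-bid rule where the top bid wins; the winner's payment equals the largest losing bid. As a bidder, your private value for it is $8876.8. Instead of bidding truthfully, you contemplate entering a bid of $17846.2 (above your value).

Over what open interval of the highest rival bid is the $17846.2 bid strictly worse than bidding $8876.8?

If the competing bid is below $8876.8, both bids win at the same price — no difference.
If it is above $17846.2, both bids lose — no difference.
If it lies strictly between $8876.8 and $17846.2, bidding your value loses (payoff 0) while bidding $17846.2 wins at a price above your value (payoff negative).
So the deviation strictly hurts on the open interval ($8876.8, $17846.2).

($8876.8, $17846.2)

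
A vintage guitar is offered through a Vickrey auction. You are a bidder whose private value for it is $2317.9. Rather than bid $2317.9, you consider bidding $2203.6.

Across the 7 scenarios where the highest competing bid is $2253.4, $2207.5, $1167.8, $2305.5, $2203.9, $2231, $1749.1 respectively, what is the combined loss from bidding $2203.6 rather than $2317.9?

$388.2

The deviation costs you only when the competing bid falls strictly between $2203.6 and $2317.9; elsewhere both bids give the same outcome.
$2253.4: truthful payoff $64.5, deviation payoff $0 → loss $64.5.
$2207.5: truthful payoff $110.4, deviation payoff $0 → loss $110.4.
$1167.8: outcomes coincide → loss $0.
$2305.5: truthful payoff $12.4, deviation payoff $0 → loss $12.4.
$2203.9: truthful payoff $114, deviation payoff $0 → loss $114.
$2231: truthful payoff $86.9, deviation payoff $0 → loss $86.9.
$1749.1: outcomes coincide → loss $0.
Total loss = $64.5 + $110.4 + $12.4 + $114 + $86.9 = $388.2.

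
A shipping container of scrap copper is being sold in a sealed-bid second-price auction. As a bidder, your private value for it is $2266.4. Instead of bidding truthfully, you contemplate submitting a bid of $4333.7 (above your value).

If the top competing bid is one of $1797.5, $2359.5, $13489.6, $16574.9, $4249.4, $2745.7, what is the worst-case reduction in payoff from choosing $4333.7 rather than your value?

$1983

$1797.5: same outcome either way → loss $0.
$2359.5: truthful gives $0, deviation gives −$93.1 → loss $93.1.
$13489.6: same outcome either way → loss $0.
$16574.9: same outcome either way → loss $0.
$4249.4: truthful gives $0, deviation gives −$1983 → loss $1983.
$2745.7: truthful gives $0, deviation gives −$479.3 → loss $479.3.
Maximum loss: $1983.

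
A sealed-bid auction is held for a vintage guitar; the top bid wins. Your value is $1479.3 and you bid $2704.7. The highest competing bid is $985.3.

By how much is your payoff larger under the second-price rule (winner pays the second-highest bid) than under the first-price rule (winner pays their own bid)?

You have the highest bid, so you win under either rule.
Second-price: pay $985.3 → payoff $494.
First-price: pay your own bid $2704.7 → payoff −$1225.4.
Difference = $494 − (−$1225.4) = $1719.4.

$1719.4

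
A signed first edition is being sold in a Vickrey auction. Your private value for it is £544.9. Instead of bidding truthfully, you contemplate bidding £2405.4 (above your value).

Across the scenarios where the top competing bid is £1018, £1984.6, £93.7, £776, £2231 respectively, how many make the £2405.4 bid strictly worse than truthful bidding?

4

The deviation hurts exactly when the highest competing bid lies strictly between £544.9 and £2405.4 — overbidding then wins at a price above your value.
£1018: inside the interval → strictly worse (loss £473.1).
£1984.6: inside the interval → strictly worse (loss £1439.7).
£93.7: below both → same outcome either way.
£776: inside the interval → strictly worse (loss £231.1).
£2231: inside the interval → strictly worse (loss £1686.1).
Count: 4.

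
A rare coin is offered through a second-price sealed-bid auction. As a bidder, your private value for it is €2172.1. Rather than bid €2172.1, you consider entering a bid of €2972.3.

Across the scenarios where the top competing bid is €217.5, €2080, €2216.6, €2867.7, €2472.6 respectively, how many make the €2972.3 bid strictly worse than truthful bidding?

3

The deviation hurts exactly when the highest competing bid lies strictly between €2172.1 and €2972.3 — overbidding then wins at a price above your value.
€217.5: below both → same outcome either way.
€2080: below both → same outcome either way.
€2216.6: inside the interval → strictly worse (loss €44.5).
€2867.7: inside the interval → strictly worse (loss €695.6).
€2472.6: inside the interval → strictly worse (loss €300.5).
Count: 3.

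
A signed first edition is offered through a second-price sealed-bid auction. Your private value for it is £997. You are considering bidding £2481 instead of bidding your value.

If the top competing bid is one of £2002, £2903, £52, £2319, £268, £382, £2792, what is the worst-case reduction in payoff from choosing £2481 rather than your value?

£1322

£2002: truthful gives £0, deviation gives −£1005 → loss £1005.
£2903: same outcome either way → loss £0.
£52: same outcome either way → loss £0.
£2319: truthful gives £0, deviation gives −£1322 → loss £1322.
£268: same outcome either way → loss £0.
£382: same outcome either way → loss £0.
£2792: same outcome either way → loss £0.
Maximum loss: £1322.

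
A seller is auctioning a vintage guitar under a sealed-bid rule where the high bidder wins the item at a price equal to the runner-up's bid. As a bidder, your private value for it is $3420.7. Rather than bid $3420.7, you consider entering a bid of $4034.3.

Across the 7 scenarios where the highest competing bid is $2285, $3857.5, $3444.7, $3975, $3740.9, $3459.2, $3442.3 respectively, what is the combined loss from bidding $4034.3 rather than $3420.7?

The deviation costs you only when the competing bid falls strictly between $3420.7 and $4034.3; elsewhere both bids give the same outcome.
$2285: outcomes coincide → loss $0.
$3857.5: truthful payoff $0, deviation payoff −$436.8 → loss $436.8.
$3444.7: truthful payoff $0, deviation payoff −$24 → loss $24.
$3975: truthful payoff $0, deviation payoff −$554.3 → loss $554.3.
$3740.9: truthful payoff $0, deviation payoff −$320.2 → loss $320.2.
$3459.2: truthful payoff $0, deviation payoff −$38.5 → loss $38.5.
$3442.3: truthful payoff $0, deviation payoff −$21.6 → loss $21.6.
Total loss = $436.8 + $24 + $554.3 + $320.2 + $38.5 + $21.6 = $1395.4.
Because the price is fixed by the runner-up's bid, deviating from your value can only change a good outcome into a bad one — never the reverse.

$1395.4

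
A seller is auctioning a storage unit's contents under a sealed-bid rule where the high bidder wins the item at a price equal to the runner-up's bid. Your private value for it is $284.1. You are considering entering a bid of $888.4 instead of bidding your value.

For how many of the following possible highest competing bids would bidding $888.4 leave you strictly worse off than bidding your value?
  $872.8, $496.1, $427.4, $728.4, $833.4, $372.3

6

The deviation hurts exactly when the highest competing bid lies strictly between $284.1 and $888.4 — overbidding then wins at a price above your value.
$872.8: inside the interval → strictly worse (loss $588.7).
$496.1: inside the interval → strictly worse (loss $212).
$427.4: inside the interval → strictly worse (loss $143.3).
$728.4: inside the interval → strictly worse (loss $444.3).
$833.4: inside the interval → strictly worse (loss $549.3).
$372.3: inside the interval → strictly worse (loss $88.2).
Count: 6.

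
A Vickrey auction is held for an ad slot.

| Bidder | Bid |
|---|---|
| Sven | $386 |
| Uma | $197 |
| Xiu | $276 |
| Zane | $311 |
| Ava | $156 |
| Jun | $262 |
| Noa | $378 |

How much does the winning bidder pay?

$378

Highest bid: Sven at $386, so Sven wins.
Second-highest bid: Noa at $378 — that is the price the winner pays.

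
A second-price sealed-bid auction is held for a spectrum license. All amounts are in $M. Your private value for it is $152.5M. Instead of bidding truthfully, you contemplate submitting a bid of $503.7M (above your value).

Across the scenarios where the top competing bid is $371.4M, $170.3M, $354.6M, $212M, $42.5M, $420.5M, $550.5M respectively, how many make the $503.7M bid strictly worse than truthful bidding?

5

The deviation hurts exactly when the highest competing bid lies strictly between $152.5M and $503.7M — overbidding then wins at a price above your value.
$371.4M: inside the interval → strictly worse (loss $218.9M).
$170.3M: inside the interval → strictly worse (loss $17.8M).
$354.6M: inside the interval → strictly worse (loss $202.1M).
$212M: inside the interval → strictly worse (loss $59.5M).
$42.5M: below both → same outcome either way.
$420.5M: inside the interval → strictly worse (loss $268M).
$550.5M: above both → same outcome either way.
Count: 5.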